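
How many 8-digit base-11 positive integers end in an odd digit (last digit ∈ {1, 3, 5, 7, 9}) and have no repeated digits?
Last∈{1,3,5,7,9}. Last=0: 0. Last nonzero: 5×9×P(9,6) = 2721600. Total = 2721600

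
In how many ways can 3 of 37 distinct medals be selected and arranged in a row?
P(37,3) = 37!/(37-3)! = 46620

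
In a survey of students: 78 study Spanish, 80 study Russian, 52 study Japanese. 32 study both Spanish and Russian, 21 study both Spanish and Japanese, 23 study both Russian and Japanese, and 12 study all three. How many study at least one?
|A∪B∪C| = 78+80+52-32-21-23+12 = 146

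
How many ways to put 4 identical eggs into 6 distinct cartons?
C(4+6-1, 6-1) = C(9, 5) = 126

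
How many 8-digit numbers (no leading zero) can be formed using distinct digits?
First digit: 9 choices (nonzero). Then descending: 9 × 9 × 8 × 7 × 6 × 5 × 4 × 3 = 1632960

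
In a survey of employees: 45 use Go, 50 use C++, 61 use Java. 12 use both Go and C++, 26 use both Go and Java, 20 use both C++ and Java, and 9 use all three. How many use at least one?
|A∪B∪C| = 45+50+61-12-26-20+9 = 107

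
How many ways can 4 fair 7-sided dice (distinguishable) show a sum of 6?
Coefficient of x^6 in (x + x² + ... + x^7)^4. By inclusion-exclusion on dice exceeding 7: Σ_j (-1)^j C(4,j)·C(6-1-7j, 3) = C(4,0)·C(5,3) = 1·10 = 10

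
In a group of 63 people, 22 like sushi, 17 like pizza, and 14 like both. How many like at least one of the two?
|A∪B| = |A| + |B| - |A∩B| = 22 + 17 - 14 = 25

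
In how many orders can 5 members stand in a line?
5! = 120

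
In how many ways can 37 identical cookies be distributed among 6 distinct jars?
C(37+6-1, 6-1) = C(42, 5) = 850668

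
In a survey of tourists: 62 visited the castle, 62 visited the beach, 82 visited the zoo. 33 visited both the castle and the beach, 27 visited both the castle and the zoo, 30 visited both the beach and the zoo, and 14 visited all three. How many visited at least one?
|A∪B∪C| = 62+62+82-33-27-30+14 = 130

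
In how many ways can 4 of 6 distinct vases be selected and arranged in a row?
P(6,4) = 6!/(6-4)! = 360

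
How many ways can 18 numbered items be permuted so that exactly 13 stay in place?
Choose the 13 fixed points C(18,13) = 8568, derange the rest: !5 = Σ_{j=0}^{5} (-1)^j·5!/j! = 120 - 120 + 60 - 20 + 5 - 1 = 44. Product = 8568 × 44 = 376992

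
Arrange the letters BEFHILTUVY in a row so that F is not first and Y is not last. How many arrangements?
By inclusion-exclusion: 10! - 2×(10-1)! + (10-2)! = 3628800 - 725760 + 40320 = 2943360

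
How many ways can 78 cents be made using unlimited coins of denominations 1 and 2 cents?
Coefficient of x^78 in 1/(1-x^1) · 1/(1-x^2). Use j coins of 2 for j = 0..⌊78/2⌋ = 39, the rest in 1s: 39 + 1 = 40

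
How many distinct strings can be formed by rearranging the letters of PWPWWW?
6! / (2! × 4!) = 15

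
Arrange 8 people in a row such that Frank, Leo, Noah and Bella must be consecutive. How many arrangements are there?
Treat the 4 as one block: (8-4+1)! × 4! = 120 × 24 = 2880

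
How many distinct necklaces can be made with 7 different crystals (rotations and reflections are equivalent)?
(7-1)!/2 = 720/2 = 360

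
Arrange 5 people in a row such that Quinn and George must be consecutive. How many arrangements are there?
Treat the 2 as one block: (5-2+1)! × 2! = 24 × 2 = 48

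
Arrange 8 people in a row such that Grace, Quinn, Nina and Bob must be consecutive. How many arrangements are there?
Treat the 4 as one block: (8-4+1)! × 4! = 120 × 24 = 2880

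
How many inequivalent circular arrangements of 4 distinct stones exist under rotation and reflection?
(4-1)!/2 = 6/2 = 3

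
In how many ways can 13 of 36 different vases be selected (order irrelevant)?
C(36,13) = 36!/(13!×23!) = 2310789600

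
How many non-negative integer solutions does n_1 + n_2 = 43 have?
C(43+2-1, 2-1) = C(44, 1) = 44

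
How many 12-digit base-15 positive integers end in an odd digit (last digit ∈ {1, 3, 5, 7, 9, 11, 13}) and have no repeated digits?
Last∈{1,3,5,7,9,11,13}. Last=0: 0. Last nonzero: 7×13×P(13,10) = 94443148800. Total = 94443148800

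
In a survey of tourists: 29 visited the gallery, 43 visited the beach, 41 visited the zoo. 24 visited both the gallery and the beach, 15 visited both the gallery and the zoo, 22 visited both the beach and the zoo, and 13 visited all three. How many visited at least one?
|A∪B∪C| = 29+43+41-24-15-22+13 = 65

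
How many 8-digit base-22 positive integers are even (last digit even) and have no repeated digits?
Last∈{0,2,4,6,8,10,12,14,16,18,20}. Last=0: 586051200. Last nonzero: 10×20×P(20,6) = 5581440000. Total = 6167491200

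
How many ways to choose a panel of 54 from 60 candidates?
C(60,54) = 60!/(54!×6!) = 50063860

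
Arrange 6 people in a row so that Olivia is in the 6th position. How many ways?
Fix one position: (6-1)! = 120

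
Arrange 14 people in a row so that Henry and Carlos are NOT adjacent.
Total - adjacent = 14! - (14-1)!×2 = 87178291200 - 12454041600 = 74724249600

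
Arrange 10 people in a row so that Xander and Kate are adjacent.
Treat as block: (10-1)! × 2! = 362880 × 2 = 725760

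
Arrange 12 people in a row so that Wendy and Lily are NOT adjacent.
Total - adjacent = 12! - (12-1)!×2 = 479001600 - 79833600 = 399168000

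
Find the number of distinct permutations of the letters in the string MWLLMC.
6! / (2! × 2! × 1! × 1!) = 180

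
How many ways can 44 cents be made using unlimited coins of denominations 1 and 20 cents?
Coefficient of x^44 in 1/(1-x^1) · 1/(1-x^20). Use j coins of 20 for j = 0..⌊44/20⌋ = 2, the rest in 1s: 2 + 1 = 3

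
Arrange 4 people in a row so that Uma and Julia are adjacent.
Treat as block: (4-1)! × 2! = 6 × 2 = 12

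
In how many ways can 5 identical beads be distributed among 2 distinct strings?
C(5+2-1, 2-1) = C(6, 1) = 6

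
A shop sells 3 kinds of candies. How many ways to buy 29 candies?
C(29+3-1, 3-1) = C(31, 2) = 465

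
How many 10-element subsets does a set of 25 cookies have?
C(25,10) = 25!/(10!×15!) = 3268760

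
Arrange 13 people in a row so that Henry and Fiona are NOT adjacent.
Total - adjacent = 13! - (13-1)!×2 = 6227020800 - 958003200 = 5269017600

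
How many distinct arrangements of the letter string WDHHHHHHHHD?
11! / (2! × 8! × 1!) = 495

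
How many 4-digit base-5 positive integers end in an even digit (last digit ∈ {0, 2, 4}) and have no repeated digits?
Last∈{0,2,4}. Last=0: 24. Last nonzero: 2×3×P(3,2) = 36. Total = 60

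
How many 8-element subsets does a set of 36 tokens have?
C(36,8) = 36!/(8!×28!) = 30260340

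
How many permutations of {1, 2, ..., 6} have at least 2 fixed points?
Exactly j fixed points: C(6,j)·!(6-j); sum over j ≥ 2 (derangement numbers via !m = (m-1)·(!(m-1) + !(m-2)): !0..!4 = 1, 0, 1, 2, 9). Σ_{j=2}^{6} C(6,j)·!(6-j) = C(6,2)·!4 + C(6,3)·!3 + C(6,4)·!2 + C(6,5)·!1 + C(6,6)·!0 = 15·9 + 20·2 + 15·1 + 6·0 + 1·1 = 191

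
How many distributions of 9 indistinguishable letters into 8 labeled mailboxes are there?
C(9+8-1, 8-1) = C(16, 7) = 11440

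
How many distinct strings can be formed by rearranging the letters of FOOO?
4! / (1! × 3!) = 4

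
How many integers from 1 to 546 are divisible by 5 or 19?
⌊546/5⌋ + ⌊546/19⌋ - ⌊546/95⌋ = 109 + 28 - 5 = 132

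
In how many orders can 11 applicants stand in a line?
11! = 39916800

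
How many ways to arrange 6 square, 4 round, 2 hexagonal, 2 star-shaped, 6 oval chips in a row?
20! / (6! × 4! × 2! × 2! × 6!) = 48886437600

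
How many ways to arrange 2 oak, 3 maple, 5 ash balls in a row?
10! / (2! × 3! × 5!) = 2520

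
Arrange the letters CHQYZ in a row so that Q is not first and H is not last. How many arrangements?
By inclusion-exclusion: 5! - 2×(5-1)! + (5-2)! = 120 - 48 + 6 = 78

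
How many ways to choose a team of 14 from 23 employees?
C(23,14) = 23!/(14!×9!) = 817190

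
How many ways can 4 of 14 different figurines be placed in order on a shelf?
P(14,4) = 14!/(14-4)! = 24024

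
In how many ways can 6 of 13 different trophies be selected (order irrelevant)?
C(13,6) = 13!/(6!×7!) = 1716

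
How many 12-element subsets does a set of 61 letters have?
C(61,12) = 61!/(12!×49!) = 1742058970275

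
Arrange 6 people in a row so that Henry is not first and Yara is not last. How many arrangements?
By inclusion-exclusion: 6! - 2×(6-1)! + (6-2)! = 720 - 240 + 24 = 504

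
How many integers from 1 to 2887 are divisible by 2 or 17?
⌊2887/2⌋ + ⌊2887/17⌋ - ⌊2887/34⌋ = 1443 + 169 - 84 = 1528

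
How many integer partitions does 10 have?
Pentagonal recurrence p(n) = p(n-1) + p(n-2) - p(n-5) - p(n-7) + p(n-12) + p(n-15) - ... gives p(0..9) = 1, 1, 2, 3, 5, 7, 11, 15, 22, 30. p(10) = p(9) + p(8) - p(5) - p(3) = 30 + 22 - 7 - 3 = 42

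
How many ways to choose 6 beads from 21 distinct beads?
C(21,6) = 21!/(6!×15!) = 54264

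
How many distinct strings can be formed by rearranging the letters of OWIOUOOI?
8! / (1! × 4! × 2! × 1!) = 840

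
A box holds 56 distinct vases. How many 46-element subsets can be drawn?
C(56,46) = 56!/(46!×10!) = 35607051480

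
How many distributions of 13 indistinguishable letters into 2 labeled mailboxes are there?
C(13+2-1, 2-1) = C(14, 1) = 14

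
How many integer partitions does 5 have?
Pentagonal recurrence p(n) = p(n-1) + p(n-2) - p(n-5) - p(n-7) + p(n-12) + p(n-15) - ... gives p(0..4) = 1, 1, 2, 3, 5. p(5) = p(4) + p(3) - p(0) = 5 + 3 - 1 = 7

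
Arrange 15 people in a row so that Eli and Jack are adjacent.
Treat as block: (15-1)! × 2! = 87178291200 × 2 = 174356582400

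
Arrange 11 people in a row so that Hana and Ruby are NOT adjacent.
Total - adjacent = 11! - (11-1)!×2 = 39916800 - 7257600 = 32659200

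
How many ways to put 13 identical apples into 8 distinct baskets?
C(13+8-1, 8-1) = C(20, 7) = 77520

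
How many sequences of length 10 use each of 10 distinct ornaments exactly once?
10! = 3628800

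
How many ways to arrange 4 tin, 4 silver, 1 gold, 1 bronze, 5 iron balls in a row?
15! / (4! × 4! × 1! × 1! × 5!) = 18918900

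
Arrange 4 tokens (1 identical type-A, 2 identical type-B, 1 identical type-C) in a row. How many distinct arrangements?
4! / (1! × 2! × 1!) = 12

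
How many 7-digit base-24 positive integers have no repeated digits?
First digit: 23 choices (nonzero). Then descending: 23 × 23 × 22 × 21 × 20 × 19 × 18 = 1671682320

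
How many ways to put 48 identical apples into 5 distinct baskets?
C(48+5-1, 5-1) = C(52, 4) = 270725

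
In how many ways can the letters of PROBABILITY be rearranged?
11! / (1! × 1! × 1! × 2! × 1! × 2! × 1! × 1! × 1!) = 9979200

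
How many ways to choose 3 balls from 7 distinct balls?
C(7,3) = 7!/(3!×4!) = 35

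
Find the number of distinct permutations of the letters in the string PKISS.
5! / (2! × 1! × 1! × 1!) = 60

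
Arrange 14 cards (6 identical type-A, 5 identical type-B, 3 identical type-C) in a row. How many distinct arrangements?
14! / (6! × 5! × 3!) = 168168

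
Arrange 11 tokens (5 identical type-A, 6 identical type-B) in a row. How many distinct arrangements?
11! / (5! × 6!) = 462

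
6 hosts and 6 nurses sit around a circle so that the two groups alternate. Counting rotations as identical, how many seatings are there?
Fix one of the hosts: (6-1)! ways for the remaining hosts, × 6! ways for the nurses = 120 × 720 = 86400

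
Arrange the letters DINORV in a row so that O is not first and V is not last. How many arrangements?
By inclusion-exclusion: 6! - 2×(6-1)! + (6-2)! = 720 - 240 + 24 = 504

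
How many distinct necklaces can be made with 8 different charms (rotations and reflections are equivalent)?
(8-1)!/2 = 5040/2 = 2520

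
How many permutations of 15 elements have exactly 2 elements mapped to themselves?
Choose the 2 fixed points C(15,2) = 105, derange the rest: !13 = Σ_{j=0}^{13} (-1)^j·13!/j! = 6227020800 - 6227020800 + 3113510400 - 1037836800 + 259459200 - 51891840 + 8648640 - 1235520 + 154440 - 17160 + 1716 - 156 + 13 - 1 = 2290792932. Product = 105 × 2290792932 = 240533257860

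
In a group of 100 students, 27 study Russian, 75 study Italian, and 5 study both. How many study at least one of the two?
|A∪B| = |A| + |B| - |A∩B| = 27 + 75 - 5 = 97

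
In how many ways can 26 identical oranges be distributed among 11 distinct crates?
C(26+11-1, 11-1) = C(36, 10) = 254186856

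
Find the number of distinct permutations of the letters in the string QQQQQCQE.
8! / (1! × 1! × 6!) = 56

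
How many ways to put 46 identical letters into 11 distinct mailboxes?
C(46+11-1, 11-1) = C(56, 10) = 35607051480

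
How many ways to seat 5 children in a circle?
Circular: fix one position, arrange the rest. (5-1)! = 24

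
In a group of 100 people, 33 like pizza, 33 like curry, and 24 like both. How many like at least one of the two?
|A∪B| = |A| + |B| - |A∩B| = 33 + 33 - 24 = 42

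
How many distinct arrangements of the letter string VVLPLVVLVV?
10! / (1! × 6! × 3!) = 840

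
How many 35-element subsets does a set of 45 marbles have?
C(45,35) = 45!/(35!×10!) = 3190187286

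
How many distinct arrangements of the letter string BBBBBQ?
6! / (1! × 5!) = 6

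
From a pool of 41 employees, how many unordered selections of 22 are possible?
C(41,22) = 41!/(22!×19!) = 244662670200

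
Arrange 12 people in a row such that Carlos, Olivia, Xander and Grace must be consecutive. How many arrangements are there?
Treat the 4 as one block: (12-4+1)! × 4! = 362880 × 24 = 8709120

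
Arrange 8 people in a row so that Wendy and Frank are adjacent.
Treat as block: (8-1)! × 2! = 5040 × 2 = 10080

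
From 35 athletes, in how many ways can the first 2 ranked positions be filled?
P(35,2) = 35!/(35-2)! = 1190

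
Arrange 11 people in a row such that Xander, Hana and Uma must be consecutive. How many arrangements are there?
Treat the 3 as one block: (11-3+1)! × 3! = 362880 × 6 = 2177280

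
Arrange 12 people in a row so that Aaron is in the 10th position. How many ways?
Fix one position: (12-1)! = 39916800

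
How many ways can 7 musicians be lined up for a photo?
7! = 5040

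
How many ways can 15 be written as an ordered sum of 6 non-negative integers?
C(15+6-1, 6-1) = C(20, 5) = 15504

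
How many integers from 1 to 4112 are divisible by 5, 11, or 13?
⌊4112/5⌋+⌊4112/11⌋+⌊4112/13⌋ - ⌊4112/55⌋-⌊4112/65⌋-⌊4112/143⌋ + ⌊4112/715⌋ = 822+373+316 - 74-63-28 + 5 = 1351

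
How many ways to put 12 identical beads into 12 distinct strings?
C(12+12-1, 12-1) = C(23, 11) = 1352078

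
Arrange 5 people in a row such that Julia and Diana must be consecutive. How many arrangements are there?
Treat the 2 as one block: (5-2+1)! × 2! = 24 × 2 = 48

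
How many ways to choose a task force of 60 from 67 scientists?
C(67,60) = 67!/(60!×7!) = 869648208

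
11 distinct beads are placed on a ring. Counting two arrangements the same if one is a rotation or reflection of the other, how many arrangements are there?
(11-1)!/2 = 3628800/2 = 1814400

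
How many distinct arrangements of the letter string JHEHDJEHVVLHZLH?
15! / (2! × 2! × 2! × 1! × 2! × 5! × 1!) = 681080400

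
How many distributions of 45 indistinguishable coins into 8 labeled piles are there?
C(45+8-1, 8-1) = C(52, 7) = 133784560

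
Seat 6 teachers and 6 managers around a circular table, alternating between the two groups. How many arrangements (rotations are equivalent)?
Fix one of the teachers: (6-1)! ways for the remaining teachers, × 6! ways for the managers = 120 × 720 = 86400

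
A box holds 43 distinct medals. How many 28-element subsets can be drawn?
C(43,28) = 43!/(28!×15!) = 151532656696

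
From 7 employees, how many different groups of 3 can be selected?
C(7,3) = 7!/(3!×4!) = 35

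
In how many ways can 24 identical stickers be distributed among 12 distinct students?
C(24+12-1, 12-1) = C(35, 11) = 417225900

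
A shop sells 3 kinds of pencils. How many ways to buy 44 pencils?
C(44+3-1, 3-1) = C(46, 2) = 1035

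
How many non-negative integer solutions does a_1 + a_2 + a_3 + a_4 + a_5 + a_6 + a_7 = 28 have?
C(28+7-1, 7-1) = C(34, 6) = 1344904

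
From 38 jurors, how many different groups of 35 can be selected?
C(38,35) = 38!/(35!×3!) = 8436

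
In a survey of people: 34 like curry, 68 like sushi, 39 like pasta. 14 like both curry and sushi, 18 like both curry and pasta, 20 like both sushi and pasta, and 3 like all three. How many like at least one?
|A∪B∪C| = 34+68+39-14-18-20+3 = 92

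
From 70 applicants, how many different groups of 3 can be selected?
C(70,3) = 70!/(3!×67!) = 54740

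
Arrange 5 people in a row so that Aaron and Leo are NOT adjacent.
Total - adjacent = 5! - (5-1)!×2 = 120 - 48 = 72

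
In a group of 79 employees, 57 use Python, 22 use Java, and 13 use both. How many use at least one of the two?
|A∪B| = |A| + |B| - |A∩B| = 57 + 22 - 13 = 66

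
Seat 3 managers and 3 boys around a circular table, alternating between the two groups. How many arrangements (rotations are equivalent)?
Fix one of the managers: (3-1)! ways for the remaining managers, × 3! ways for the boys = 2 × 6 = 12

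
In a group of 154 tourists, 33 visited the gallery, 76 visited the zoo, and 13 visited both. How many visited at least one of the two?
|A∪B| = |A| + |B| - |A∩B| = 33 + 76 - 13 = 96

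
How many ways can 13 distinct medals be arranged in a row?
13! = 6227020800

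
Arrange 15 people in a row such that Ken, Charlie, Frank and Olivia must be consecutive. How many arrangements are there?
Treat the 4 as one block: (15-4+1)! × 4! = 479001600 × 24 = 11496038400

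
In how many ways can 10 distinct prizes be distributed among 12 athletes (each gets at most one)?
P(12,10) = 12!/(12-10)! = 239500800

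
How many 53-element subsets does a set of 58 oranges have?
C(58,53) = 58!/(53!×5!) = 4582116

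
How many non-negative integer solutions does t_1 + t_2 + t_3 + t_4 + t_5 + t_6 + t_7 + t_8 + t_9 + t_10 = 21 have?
C(21+10-1, 10-1) = C(30, 9) = 14307150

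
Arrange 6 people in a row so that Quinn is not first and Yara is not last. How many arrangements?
By inclusion-exclusion: 6! - 2×(6-1)! + (6-2)! = 720 - 240 + 24 = 504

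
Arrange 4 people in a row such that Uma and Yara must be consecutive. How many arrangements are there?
Treat the 2 as one block: (4-2+1)! × 2! = 6 × 2 = 12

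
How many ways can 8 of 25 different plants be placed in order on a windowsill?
P(25,8) = 25!/(25-8)! = 43609104000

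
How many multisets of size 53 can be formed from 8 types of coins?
C(53+8-1, 8-1) = C(60, 7) = 386206920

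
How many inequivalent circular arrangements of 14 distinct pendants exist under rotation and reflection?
(14-1)!/2 = 6227020800/2 = 3113510400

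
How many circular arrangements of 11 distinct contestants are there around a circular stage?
Circular: fix one position, arrange the rest. (11-1)! = 3628800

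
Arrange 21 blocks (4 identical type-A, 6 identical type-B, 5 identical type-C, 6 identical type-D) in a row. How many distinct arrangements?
21! / (4! × 6! × 5! × 6!) = 34220506320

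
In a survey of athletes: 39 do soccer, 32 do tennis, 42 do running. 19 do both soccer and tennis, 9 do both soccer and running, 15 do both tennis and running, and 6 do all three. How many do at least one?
|A∪B∪C| = 39+32+42-19-9-15+6 = 76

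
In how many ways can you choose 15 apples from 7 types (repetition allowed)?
C(15+7-1, 7-1) = C(21, 6) = 54264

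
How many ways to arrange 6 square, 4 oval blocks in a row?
10! / (6! × 4!) = 210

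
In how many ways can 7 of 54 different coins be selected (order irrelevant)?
C(54,7) = 54!/(7!×47!) = 177100560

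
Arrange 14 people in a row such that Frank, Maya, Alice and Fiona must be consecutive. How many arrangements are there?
Treat the 4 as one block: (14-4+1)! × 4! = 39916800 × 24 = 958003200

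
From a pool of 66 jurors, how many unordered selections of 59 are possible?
C(66,59) = 66!/(59!×7!) = 778789440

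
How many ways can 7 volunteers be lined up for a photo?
7! = 5040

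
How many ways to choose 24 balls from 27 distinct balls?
C(27,24) = 27!/(24!×3!) = 2925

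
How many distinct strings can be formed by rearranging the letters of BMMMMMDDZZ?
10! / (2! × 2! × 5! × 1!) = 7560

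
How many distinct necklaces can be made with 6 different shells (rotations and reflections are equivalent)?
(6-1)!/2 = 120/2 = 60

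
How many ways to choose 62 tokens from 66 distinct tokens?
C(66,62) = 66!/(62!×4!) = 720720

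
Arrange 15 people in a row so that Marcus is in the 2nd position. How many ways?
Fix one position: (15-1)! = 87178291200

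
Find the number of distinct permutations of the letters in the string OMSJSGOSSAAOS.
13! / (1! × 1! × 3! × 1! × 5! × 2!) = 4324320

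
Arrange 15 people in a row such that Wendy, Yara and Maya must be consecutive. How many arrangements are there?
Treat the 3 as one block: (15-3+1)! × 3! = 6227020800 × 6 = 37362124800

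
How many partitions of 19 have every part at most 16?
Let r_j(i) = number of partitions of i into parts ≤ j, for i = 0..19. r_1(i) = 1 for all i; r_j(i) = r_{j-1}(i) + r_j(i-j). Rows j = 2..16: ≤2: 1 1 2 2 3 3 4 4 5 5 6 6 7 7 8 8 9 9 10 10; ≤3: 1 1 2 3 4 5 7 8 10 12 14 16 19 21 24 27 30 33 37 40; ≤4: 1 1 2 3 5 6 9 11 15 18 23 27 34 39 47 54 64 72 84 94; ≤5: 1 1 2 3 5 7 10 13 18 23 30 37 47 57 70 84 101 119 141 164; ≤6: 1 1 2 3 5 7 11 14 20 26 35 44 58 71 90 110 136 163 199 235; ≤7: 1 1 2 3 5 7 11 15 21 28 38 49 65 82 105 131 164 201 248 300; ≤8: 1 1 2 3 5 7 11 15 22 29 40 52 70 89 116 146 186 230 288 352; ≤9: 1 1 2 3 5 7 11 15 22 30 41 54 73 94 123 157 201 252 318 393; ≤10: 1 1 2 3 5 7 11 15 22 30 42 55 75 97 128 164 212 267 340 423; ≤11: 1 1 2 3 5 7 11 15 22 30 42 56 76 99 131 169 219 278 355 445; ≤12: 1 1 2 3 5 7 11 15 22 30 42 56 77 100 133 172 224 285 366 460; ≤13: 1 1 2 3 5 7 11 15 22 30 42 56 77 101 134 174 227 290 373 471; ≤14: 1 1 2 3 5 7 11 15 22 30 42 56 77 101 135 175 229 293 378 478; ≤15: 1 1 2 3 5 7 11 15 22 30 42 56 77 101 135 176 230 295 381 483; ≤16: 1 1 2 3 5 7 11 15 22 30 42 56 77 101 135 176 231 296 383 486. r_16(19) = 486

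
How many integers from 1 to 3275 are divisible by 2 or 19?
⌊3275/2⌋ + ⌊3275/19⌋ - ⌊3275/38⌋ = 1637 + 172 - 86 = 1723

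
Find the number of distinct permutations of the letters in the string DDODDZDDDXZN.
12! / (1! × 1! × 2! × 1! × 7!) = 47520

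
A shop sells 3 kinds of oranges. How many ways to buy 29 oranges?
C(29+3-1, 3-1) = C(31, 2) = 465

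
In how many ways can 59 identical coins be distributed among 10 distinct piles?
C(59+10-1, 10-1) = C(68, 9) = 49280065120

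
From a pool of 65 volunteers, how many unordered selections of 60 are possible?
C(65,60) = 65!/(60!×5!) = 8259888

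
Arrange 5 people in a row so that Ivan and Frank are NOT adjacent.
Total - adjacent = 5! - (5-1)!×2 = 120 - 48 = 72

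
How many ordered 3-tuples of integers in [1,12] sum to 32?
Coefficient of x^32 in (x + x² + ... + x^12)^3. By inclusion-exclusion on dice exceeding 12: Σ_j (-1)^j C(3,j)·C(32-1-12j, 2) = C(3,0)·C(31,2) - C(3,1)·C(19,2) + C(3,2)·C(7,2) = 1·465 - 3·171 + 3·21 = 15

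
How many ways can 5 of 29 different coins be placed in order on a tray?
P(29,5) = 29!/(29-5)! = 14250600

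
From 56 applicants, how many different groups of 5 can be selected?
C(56,5) = 56!/(5!×51!) = 3819816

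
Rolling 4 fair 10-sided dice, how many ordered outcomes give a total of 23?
Coefficient of x^23 in (x + x² + ... + x^10)^4. By inclusion-exclusion on dice exceeding 10: Σ_j (-1)^j C(4,j)·C(23-1-10j, 3) = C(4,0)·C(22,3) - C(4,1)·C(12,3) = 1·1540 - 4·220 = 660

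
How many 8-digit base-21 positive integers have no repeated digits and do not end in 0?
Last digit: 20 nonzero choices. First digit: 19 (nonzero, ≠last). Middle 6: P(19,6) = 19535040. Total = 7423315200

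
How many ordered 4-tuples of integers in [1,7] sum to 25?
Coefficient of x^25 in (x + x² + ... + x^7)^4. By inclusion-exclusion on dice exceeding 7: Σ_j (-1)^j C(4,j)·C(25-1-7j, 3) = C(4,0)·C(24,3) - C(4,1)·C(17,3) + C(4,2)·C(10,3) - C(4,3)·C(3,3) = 1·2024 - 4·680 + 6·120 - 4·1 = 20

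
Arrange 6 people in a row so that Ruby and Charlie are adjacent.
Treat as block: (6-1)! × 2! = 120 × 2 = 240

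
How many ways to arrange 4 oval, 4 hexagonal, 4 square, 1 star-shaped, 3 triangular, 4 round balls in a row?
20! / (4! × 4! × 4! × 1! × 3! × 4!) = 1222160940000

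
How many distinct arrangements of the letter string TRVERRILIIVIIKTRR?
17! / (2! × 1! × 1! × 1! × 5! × 5! × 2!) = 6175128960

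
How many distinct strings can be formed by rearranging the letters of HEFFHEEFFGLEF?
13! / (4! × 2! × 5! × 1! × 1!) = 1081080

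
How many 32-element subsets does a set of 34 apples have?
C(34,32) = 34!/(32!×2!) = 561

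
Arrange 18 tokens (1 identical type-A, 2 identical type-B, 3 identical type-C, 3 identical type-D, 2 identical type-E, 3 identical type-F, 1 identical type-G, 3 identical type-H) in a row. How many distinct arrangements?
18! / (1! × 2! × 3! × 3! × 2! × 3! × 1! × 3!) = 1235025792000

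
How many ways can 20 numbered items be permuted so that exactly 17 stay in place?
Choose the 17 fixed points C(20,17) = 1140, derange the rest: !3 = Σ_{j=0}^{3} (-1)^j·3!/j! = 6 - 6 + 3 - 1 = 2. Product = 1140 × 2 = 2280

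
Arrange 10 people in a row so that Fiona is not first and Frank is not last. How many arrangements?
By inclusion-exclusion: 10! - 2×(10-1)! + (10-2)! = 3628800 - 725760 + 40320 = 2943360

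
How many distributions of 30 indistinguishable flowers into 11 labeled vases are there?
C(30+11-1, 11-1) = C(40, 10) = 847660528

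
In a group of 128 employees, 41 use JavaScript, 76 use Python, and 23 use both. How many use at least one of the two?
|A∪B| = |A| + |B| - |A∩B| = 41 + 76 - 23 = 94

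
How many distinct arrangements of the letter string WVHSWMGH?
8! / (1! × 2! × 1! × 1! × 2! × 1!) = 10080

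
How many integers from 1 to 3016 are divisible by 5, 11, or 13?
⌊3016/5⌋+⌊3016/11⌋+⌊3016/13⌋ - ⌊3016/55⌋-⌊3016/65⌋-⌊3016/143⌋ + ⌊3016/715⌋ = 603+274+232 - 54-46-21 + 4 = 992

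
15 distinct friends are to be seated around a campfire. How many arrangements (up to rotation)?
Circular: fix one position, arrange the rest. (15-1)! = 87178291200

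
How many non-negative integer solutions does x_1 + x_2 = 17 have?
C(17+2-1, 2-1) = C(18, 1) = 18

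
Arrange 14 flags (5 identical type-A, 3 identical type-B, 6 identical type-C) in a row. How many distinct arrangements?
14! / (5! × 3! × 6!) = 168168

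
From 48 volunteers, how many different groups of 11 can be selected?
C(48,11) = 48!/(11!×37!) = 22595200368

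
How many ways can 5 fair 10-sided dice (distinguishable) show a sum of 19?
Coefficient of x^19 in (x + x² + ... + x^10)^5. By inclusion-exclusion on dice exceeding 10: Σ_j (-1)^j C(5,j)·C(19-1-10j, 4) = C(5,0)·C(18,4) - C(5,1)·C(8,4) = 1·3060 - 5·70 = 2710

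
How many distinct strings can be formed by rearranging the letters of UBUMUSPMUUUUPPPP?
16! / (7! × 5! × 2! × 1! × 1!) = 17297280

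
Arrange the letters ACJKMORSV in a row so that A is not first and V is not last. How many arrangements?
By inclusion-exclusion: 9! - 2×(9-1)! + (9-2)! = 362880 - 80640 + 5040 = 287280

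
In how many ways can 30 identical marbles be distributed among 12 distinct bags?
C(30+12-1, 12-1) = C(41, 11) = 3159461968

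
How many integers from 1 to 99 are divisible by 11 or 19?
⌊99/11⌋ + ⌊99/19⌋ - ⌊99/209⌋ = 9 + 5 - 0 = 14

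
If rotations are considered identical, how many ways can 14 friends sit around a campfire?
Circular: fix one position, arrange the rest. (14-1)! = 6227020800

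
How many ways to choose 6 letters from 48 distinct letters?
C(48,6) = 48!/(6!×42!) = 12271512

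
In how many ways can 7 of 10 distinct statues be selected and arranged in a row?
P(10,7) = 10!/(10-7)! = 604800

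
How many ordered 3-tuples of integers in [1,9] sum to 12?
Coefficient of x^12 in (x + x² + ... + x^9)^3. By inclusion-exclusion on dice exceeding 9: Σ_j (-1)^j C(3,j)·C(12-1-9j, 2) = C(3,0)·C(11,2) - C(3,1)·C(2,2) = 1·55 - 3·1 = 52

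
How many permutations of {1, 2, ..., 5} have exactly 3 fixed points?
Choose the 3 fixed points C(5,3) = 10, derange the rest: !2 = Σ_{j=0}^{2} (-1)^j·2!/j! = 2 - 2 + 1 = 1. Product = 10 × 1 = 10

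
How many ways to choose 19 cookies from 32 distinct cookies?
C(32,19) = 32!/(19!×13!) = 347373600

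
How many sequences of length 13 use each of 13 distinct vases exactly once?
13! = 6227020800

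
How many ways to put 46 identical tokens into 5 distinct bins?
C(46+5-1, 5-1) = C(50, 4) = 230300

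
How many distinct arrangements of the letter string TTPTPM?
6! / (2! × 3! × 1!) = 60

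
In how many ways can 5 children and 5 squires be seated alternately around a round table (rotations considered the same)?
Fix one of the children: (5-1)! ways for the remaining children, × 5! ways for the squires = 24 × 120 = 2880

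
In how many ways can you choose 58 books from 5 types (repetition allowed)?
C(58+5-1, 5-1) = C(62, 4) = 557845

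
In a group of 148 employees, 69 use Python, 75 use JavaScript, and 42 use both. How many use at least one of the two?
|A∪B| = |A| + |B| - |A∩B| = 69 + 75 - 42 = 102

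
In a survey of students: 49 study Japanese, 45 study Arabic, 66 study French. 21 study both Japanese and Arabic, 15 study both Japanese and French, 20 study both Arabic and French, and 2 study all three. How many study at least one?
|A∪B∪C| = 49+45+66-21-15-20+2 = 106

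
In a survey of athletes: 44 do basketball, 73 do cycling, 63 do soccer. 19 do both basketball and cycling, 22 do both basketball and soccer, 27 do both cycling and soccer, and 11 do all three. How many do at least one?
|A∪B∪C| = 44+73+63-19-22-27+11 = 123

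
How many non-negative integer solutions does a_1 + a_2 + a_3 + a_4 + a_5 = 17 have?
C(17+5-1, 5-1) = C(21, 4) = 5985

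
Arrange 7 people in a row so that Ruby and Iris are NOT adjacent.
Total - adjacent = 7! - (7-1)!×2 = 5040 - 1440 = 3600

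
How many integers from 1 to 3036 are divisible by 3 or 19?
⌊3036/3⌋ + ⌊3036/19⌋ - ⌊3036/57⌋ = 1012 + 159 - 53 = 1118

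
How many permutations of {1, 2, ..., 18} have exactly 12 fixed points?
Choose the 12 fixed points C(18,12) = 18564, derange the rest: !6 = Σ_{j=0}^{6} (-1)^j·6!/j! = 720 - 720 + 360 - 120 + 30 - 6 + 1 = 265. Product = 18564 × 265 = 4919460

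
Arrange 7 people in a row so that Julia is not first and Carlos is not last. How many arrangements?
By inclusion-exclusion: 7! - 2×(7-1)! + (7-2)! = 5040 - 1440 + 120 = 3720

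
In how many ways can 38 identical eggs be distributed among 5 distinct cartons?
C(38+5-1, 5-1) = C(42, 4) = 111930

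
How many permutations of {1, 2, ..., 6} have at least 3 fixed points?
Exactly j fixed points: C(6,j)·!(6-j); sum over j ≥ 3 (derangement numbers via !m = (m-1)·(!(m-1) + !(m-2)): !0..!3 = 1, 0, 1, 2). Σ_{j=3}^{6} C(6,j)·!(6-j) = C(6,3)·!3 + C(6,4)·!2 + C(6,5)·!1 + C(6,6)·!0 = 20·2 + 15·1 + 6·0 + 1·1 = 56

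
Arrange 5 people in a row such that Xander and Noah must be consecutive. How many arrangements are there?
Treat the 2 as one block: (5-2+1)! × 2! = 24 × 2 = 48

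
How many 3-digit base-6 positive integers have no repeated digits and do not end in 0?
Last digit: 5 nonzero choices. First digit: 4 (nonzero, ≠last). Middle 1: P(4,1) = 4. Total = 80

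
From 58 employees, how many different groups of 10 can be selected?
C(58,10) = 58!/(10!×48!) = 52179482355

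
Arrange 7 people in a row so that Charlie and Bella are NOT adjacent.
Total - adjacent = 7! - (7-1)!×2 = 5040 - 1440 = 3600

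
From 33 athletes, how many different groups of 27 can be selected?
C(33,27) = 33!/(27!×6!) = 1107568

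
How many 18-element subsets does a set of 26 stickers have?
C(26,18) = 26!/(18!×8!) = 1562275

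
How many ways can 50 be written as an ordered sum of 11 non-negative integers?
C(50+11-1, 11-1) = C(60, 10) = 75394027566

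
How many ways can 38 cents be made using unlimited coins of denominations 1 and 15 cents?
Coefficient of x^38 in 1/(1-x^1) · 1/(1-x^15). Use j coins of 15 for j = 0..⌊38/15⌋ = 2, the rest in 1s: 2 + 1 = 3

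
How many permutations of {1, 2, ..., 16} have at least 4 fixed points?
Exactly j fixed points: C(16,j)·!(16-j); sum over j ≥ 4 (derangement numbers via !m = (m-1)·(!(m-1) + !(m-2)): !0..!12 = 1, 0, 1, 2, 9, 44, 265, 1854, 14833, 133496, 1334961, 14684570, 176214841). Σ_{j=4}^{16} C(16,j)·!(16-j) = C(16,4)·!12 + C(16,5)·!11 + C(16,6)·!10 + C(16,7)·!9 + C(16,8)·!8 + C(16,9)·!7 + C(16,10)·!6 + C(16,11)·!5 + C(16,12)·!4 + C(16,13)·!3 + C(16,14)·!2 + C(16,15)·!1 + C(16,16)·!0 = 1820·176214841 + 4368·14684570 + 8008·1334961 + 11440·133496 + 12870·14833 + 11440·1854 + 8008·265 + 4368·44 + 1820·9 + 560·2 + 120·1 + 16·0 + 1·1 = 397285216711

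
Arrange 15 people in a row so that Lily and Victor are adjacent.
Treat as block: (15-1)! × 2! = 87178291200 × 2 = 174356582400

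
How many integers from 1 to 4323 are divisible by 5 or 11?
⌊4323/5⌋ + ⌊4323/11⌋ - ⌊4323/55⌋ = 864 + 393 - 78 = 1179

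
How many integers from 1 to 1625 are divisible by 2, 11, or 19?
⌊1625/2⌋+⌊1625/11⌋+⌊1625/19⌋ - ⌊1625/22⌋-⌊1625/38⌋-⌊1625/209⌋ + ⌊1625/418⌋ = 812+147+85 - 73-42-7 + 3 = 925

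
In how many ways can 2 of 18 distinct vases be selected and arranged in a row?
P(18,2) = 18!/(18-2)! = 306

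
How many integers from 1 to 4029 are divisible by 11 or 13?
⌊4029/11⌋ + ⌊4029/13⌋ - ⌊4029/143⌋ = 366 + 309 - 28 = 647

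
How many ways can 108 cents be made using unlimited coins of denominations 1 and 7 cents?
Coefficient of x^108 in 1/(1-x^1) · 1/(1-x^7). Use j coins of 7 for j = 0..⌊108/7⌋ = 15, the rest in 1s: 15 + 1 = 16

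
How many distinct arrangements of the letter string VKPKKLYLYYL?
11! / (3! × 1! × 3! × 3! × 1!) = 184800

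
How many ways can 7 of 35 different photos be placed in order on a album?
P(35,7) = 35!/(35-7)! = 33891580800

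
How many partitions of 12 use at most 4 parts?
By conjugation, equals partitions of 12 into parts ≤ 4. Let r_j(i) = number of partitions of i into parts ≤ j, for i = 0..12. r_1(i) = 1 for all i; r_j(i) = r_{j-1}(i) + r_j(i-j). Rows j = 2..4: ≤2: 1 1 2 2 3 3 4 4 5 5 6 6 7; ≤3: 1 1 2 3 4 5 7 8 10 12 14 16 19; ≤4: 1 1 2 3 5 6 9 11 15 18 23 27 34. r_4(12) = 34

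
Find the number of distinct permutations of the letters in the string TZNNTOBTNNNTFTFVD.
17! / (5! × 5! × 1! × 2! × 1! × 1! × 1! × 1!) = 12350257920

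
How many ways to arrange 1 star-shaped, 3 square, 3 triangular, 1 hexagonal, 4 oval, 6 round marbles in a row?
18! / (1! × 3! × 3! × 1! × 4! × 6!) = 10291881600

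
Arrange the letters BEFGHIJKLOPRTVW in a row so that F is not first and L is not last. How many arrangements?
By inclusion-exclusion: 15! - 2×(15-1)! + (15-2)! = 1307674368000 - 174356582400 + 6227020800 = 1139544806400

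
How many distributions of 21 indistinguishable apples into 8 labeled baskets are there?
C(21+8-1, 8-1) = C(28, 7) = 1184040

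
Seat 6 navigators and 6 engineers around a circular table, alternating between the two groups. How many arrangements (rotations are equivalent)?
Fix one of the navigators: (6-1)! ways for the remaining navigators, × 6! ways for the engineers = 120 × 720 = 86400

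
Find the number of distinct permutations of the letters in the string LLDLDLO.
7! / (1! × 2! × 4!) = 105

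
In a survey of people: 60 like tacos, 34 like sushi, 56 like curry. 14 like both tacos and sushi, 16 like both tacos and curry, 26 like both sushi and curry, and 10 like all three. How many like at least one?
|A∪B∪C| = 60+34+56-14-16-26+10 = 104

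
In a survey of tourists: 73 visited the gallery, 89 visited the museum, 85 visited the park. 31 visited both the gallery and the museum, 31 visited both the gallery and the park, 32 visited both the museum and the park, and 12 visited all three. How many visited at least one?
|A∪B∪C| = 73+89+85-31-31-32+12 = 165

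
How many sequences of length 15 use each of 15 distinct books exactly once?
15! = 1307674368000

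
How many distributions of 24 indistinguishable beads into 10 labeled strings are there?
C(24+10-1, 10-1) = C(33, 9) = 38567100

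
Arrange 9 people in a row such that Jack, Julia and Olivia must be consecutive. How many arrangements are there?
Treat the 3 as one block: (9-3+1)! × 3! = 5040 × 6 = 30240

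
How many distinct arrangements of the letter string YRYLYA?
6! / (1! × 1! × 1! × 3!) = 120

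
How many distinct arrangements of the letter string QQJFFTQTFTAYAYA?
15! / (3! × 1! × 3! × 3! × 2! × 3!) = 504504000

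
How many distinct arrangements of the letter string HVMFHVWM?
8! / (2! × 1! × 2! × 2! × 1!) = 5040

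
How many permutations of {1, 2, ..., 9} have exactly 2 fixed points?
Choose the 2 fixed points C(9,2) = 36, derange the rest: !7 = Σ_{j=0}^{7} (-1)^j·7!/j! = 5040 - 5040 + 2520 - 840 + 210 - 42 + 7 - 1 = 1854. Product = 36 × 1854 = 66744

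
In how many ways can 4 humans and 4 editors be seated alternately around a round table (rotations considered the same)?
Fix one of the humans: (4-1)! ways for the remaining humans, × 4! ways for the editors = 6 × 24 = 144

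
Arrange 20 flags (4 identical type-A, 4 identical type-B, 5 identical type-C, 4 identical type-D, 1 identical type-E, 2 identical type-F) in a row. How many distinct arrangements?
20! / (4! × 4! × 5! × 4! × 1! × 2!) = 733296564000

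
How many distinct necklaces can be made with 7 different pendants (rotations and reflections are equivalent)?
(7-1)!/2 = 720/2 = 360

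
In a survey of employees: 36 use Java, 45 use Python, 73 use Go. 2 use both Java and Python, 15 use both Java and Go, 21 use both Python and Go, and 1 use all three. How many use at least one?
|A∪B∪C| = 36+45+73-2-15-21+1 = 117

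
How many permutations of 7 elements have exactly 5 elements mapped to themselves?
Choose the 5 fixed points C(7,5) = 21, derange the rest: !2 = Σ_{j=0}^{2} (-1)^j·2!/j! = 2 - 2 + 1 = 1. Product = 21 × 1 = 21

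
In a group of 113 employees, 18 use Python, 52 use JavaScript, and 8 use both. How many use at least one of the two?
|A∪B| = |A| + |B| - |A∩B| = 18 + 52 - 8 = 62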